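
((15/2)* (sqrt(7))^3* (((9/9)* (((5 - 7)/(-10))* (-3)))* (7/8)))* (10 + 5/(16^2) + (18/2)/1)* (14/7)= -2147229* sqrt(7)/2048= -2773.94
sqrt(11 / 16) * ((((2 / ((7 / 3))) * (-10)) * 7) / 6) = -5 * sqrt(11) / 2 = -8.29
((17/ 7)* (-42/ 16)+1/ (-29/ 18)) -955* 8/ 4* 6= -2660343/ 232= -11467.00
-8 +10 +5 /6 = 17 /6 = 2.83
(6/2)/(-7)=-3/7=-0.43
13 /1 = 13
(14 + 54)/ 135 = 68/ 135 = 0.50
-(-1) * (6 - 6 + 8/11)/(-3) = -0.24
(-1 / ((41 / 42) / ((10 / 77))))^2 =3600 / 203401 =0.02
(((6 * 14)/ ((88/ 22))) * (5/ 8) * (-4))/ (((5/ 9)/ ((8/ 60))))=-63/ 5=-12.60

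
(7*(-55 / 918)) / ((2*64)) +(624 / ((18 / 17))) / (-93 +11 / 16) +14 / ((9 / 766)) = 205689974459 / 173553408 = 1185.17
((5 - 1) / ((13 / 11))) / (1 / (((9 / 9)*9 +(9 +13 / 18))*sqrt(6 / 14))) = 7414*sqrt(21) / 819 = 41.48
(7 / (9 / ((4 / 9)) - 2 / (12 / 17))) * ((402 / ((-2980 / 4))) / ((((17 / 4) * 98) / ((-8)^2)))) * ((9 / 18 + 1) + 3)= -2778624 / 18528895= -0.15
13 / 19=0.68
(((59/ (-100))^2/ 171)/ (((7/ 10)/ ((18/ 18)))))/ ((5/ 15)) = 3481/ 399000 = 0.01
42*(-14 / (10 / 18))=-5292 / 5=-1058.40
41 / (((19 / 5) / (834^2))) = 142588980 / 19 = 7504683.16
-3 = -3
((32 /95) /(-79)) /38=-16 /142595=-0.00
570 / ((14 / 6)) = 1710 / 7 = 244.29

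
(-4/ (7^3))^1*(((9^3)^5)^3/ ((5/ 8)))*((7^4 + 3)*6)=-2349007981454874197664047000000000000000000000.00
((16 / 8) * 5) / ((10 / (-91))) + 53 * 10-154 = 285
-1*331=-331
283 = 283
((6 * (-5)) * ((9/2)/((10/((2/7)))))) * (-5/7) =135/49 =2.76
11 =11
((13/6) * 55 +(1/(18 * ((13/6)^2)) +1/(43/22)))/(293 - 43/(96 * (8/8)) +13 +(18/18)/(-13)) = 83499664/213109247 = 0.39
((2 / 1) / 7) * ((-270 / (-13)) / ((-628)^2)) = 135 / 8972236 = 0.00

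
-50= -50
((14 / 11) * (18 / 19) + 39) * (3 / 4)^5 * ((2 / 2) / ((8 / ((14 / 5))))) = 14293503 / 4280320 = 3.34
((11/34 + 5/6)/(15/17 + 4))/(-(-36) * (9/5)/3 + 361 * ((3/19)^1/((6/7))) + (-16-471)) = -590/993261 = -0.00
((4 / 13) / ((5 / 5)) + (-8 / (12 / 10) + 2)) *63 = -274.62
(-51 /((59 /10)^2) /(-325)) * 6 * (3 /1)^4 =99144 /45253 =2.19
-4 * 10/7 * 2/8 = -10/7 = -1.43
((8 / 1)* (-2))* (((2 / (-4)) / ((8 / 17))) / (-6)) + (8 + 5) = 61 / 6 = 10.17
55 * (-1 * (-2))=110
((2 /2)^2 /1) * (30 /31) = 30 /31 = 0.97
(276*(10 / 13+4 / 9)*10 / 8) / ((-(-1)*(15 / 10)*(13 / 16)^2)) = 8360960 / 19773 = 422.85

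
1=1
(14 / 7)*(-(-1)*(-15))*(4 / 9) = -40 / 3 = -13.33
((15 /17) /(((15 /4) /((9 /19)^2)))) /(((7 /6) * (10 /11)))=10692 /214795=0.05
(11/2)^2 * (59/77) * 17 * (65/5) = 143429/28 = 5122.46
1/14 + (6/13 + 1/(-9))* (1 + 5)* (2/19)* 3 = 2543/3458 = 0.74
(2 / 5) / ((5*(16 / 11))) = 11 / 200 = 0.06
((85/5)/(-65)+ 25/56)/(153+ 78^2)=673/22702680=0.00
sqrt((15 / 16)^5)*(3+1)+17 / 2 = 225*sqrt(15) / 256+17 / 2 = 11.90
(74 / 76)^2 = 1369 / 1444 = 0.95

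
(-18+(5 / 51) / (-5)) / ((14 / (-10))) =4595 / 357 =12.87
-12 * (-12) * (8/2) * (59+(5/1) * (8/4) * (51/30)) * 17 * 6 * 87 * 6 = 2330809344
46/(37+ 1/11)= 253/204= 1.24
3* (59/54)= 59/18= 3.28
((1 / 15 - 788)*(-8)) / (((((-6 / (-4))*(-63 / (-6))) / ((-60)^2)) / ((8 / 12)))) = 60513280 / 63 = 960528.25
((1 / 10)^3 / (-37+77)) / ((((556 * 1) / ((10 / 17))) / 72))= 9 / 4726000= 0.00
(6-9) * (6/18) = -1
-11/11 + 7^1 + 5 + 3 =14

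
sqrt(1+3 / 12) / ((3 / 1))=sqrt(5) / 6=0.37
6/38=3/19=0.16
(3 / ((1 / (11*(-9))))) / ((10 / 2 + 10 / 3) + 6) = -20.72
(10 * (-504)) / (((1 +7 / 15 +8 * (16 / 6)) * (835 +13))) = -525 / 2014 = -0.26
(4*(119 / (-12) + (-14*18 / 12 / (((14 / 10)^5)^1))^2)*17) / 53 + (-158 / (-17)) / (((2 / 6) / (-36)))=-15534372301667 / 15582257103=-996.93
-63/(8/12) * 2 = -189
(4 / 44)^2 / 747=1 / 90387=0.00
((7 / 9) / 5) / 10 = 7 / 450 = 0.02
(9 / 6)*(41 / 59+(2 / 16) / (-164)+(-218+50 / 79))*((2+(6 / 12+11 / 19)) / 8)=-465076849419 / 3718061056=-125.09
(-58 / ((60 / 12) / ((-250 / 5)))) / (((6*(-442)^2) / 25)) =3625 / 293046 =0.01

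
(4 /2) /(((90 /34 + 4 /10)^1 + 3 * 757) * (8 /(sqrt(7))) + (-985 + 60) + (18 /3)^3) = 71715350 /2365781416329 + 262879840 * sqrt(7) /2365781416329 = 0.00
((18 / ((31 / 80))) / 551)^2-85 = -24797574085 / 291760561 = -84.99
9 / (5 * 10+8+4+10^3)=1 / 118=0.01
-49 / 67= -0.73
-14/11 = -1.27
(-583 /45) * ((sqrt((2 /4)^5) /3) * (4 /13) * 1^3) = -583 * sqrt(2) /3510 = -0.23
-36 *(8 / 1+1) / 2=-162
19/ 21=0.90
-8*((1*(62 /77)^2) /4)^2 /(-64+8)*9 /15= 2770563 /1230356435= 0.00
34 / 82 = 17 / 41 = 0.41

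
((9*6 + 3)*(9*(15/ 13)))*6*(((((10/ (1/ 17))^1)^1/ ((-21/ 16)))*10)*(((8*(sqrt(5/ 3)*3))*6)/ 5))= -4018636800*sqrt(15)/ 91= -171034213.20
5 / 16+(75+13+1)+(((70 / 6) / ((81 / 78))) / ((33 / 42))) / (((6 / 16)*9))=36008173 / 384912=93.55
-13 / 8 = -1.62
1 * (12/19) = 12/19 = 0.63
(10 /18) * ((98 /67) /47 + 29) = 152365 /9447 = 16.13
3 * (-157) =-471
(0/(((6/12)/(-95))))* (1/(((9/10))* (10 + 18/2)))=0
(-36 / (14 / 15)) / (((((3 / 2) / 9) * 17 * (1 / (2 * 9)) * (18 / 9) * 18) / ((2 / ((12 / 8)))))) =-1080 / 119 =-9.08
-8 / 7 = -1.14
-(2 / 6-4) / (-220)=-1 / 60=-0.02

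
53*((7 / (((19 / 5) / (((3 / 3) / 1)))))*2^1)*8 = 29680 / 19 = 1562.11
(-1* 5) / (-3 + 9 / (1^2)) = -5 / 6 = -0.83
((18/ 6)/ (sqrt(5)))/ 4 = 3*sqrt(5)/ 20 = 0.34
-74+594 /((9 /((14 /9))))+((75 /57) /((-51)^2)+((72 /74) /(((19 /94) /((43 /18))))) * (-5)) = -52714409 /1828503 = -28.83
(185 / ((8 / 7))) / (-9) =-1295 / 72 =-17.99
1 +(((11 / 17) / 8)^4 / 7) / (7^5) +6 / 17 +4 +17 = 899660284164401 / 40247960080384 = 22.35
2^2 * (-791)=-3164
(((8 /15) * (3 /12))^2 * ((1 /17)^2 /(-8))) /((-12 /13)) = 13 /1560600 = 0.00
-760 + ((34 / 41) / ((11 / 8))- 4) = -344292 / 451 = -763.40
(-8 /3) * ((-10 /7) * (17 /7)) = 1360 /147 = 9.25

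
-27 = -27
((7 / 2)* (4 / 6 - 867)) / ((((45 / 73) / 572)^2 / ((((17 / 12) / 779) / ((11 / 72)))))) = -49022824907056 / 1577475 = -31076768.19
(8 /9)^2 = 64 /81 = 0.79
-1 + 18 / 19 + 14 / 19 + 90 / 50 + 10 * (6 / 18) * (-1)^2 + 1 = 1943 / 285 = 6.82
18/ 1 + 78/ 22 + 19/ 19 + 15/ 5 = 281/ 11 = 25.55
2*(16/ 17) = 32/ 17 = 1.88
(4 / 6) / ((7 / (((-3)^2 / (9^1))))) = 2 / 21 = 0.10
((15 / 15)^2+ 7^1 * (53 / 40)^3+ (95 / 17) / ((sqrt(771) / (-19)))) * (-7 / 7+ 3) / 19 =1106139 / 608000 - 190 * sqrt(771) / 13107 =1.42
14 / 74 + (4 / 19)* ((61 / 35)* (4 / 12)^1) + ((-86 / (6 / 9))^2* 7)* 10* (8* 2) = 1375758087793 / 73815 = 18637920.31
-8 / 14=-4 / 7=-0.57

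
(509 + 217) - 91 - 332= 303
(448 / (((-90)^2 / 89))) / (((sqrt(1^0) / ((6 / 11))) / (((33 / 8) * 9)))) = 2492 / 25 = 99.68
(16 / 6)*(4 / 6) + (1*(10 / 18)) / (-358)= 5723 / 3222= 1.78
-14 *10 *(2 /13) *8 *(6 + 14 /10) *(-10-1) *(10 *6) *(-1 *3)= -32820480 /13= -2524652.31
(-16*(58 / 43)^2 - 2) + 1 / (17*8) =-31.10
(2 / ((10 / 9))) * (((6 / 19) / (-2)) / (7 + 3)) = -27 / 950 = -0.03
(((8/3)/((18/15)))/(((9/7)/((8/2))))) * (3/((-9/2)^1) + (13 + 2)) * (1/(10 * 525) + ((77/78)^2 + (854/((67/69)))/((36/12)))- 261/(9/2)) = 23400.10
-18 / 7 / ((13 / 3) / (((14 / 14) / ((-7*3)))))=18 / 637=0.03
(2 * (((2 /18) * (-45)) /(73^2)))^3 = -1000 /151334226289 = -0.00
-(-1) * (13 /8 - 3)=-1.38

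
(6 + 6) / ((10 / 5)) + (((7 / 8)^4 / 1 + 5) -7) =18785 / 4096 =4.59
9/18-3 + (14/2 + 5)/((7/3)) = 37/14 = 2.64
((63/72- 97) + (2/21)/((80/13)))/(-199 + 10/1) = 20183/39690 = 0.51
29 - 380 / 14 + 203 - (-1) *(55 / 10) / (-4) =11395 / 56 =203.48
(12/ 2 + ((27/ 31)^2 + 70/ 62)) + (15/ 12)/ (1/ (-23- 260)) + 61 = -284.86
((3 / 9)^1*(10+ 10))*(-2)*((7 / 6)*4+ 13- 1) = -2000 / 9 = -222.22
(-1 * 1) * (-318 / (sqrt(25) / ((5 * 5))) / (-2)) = -795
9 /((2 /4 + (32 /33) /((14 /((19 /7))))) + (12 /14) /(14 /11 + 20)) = 378378 /30619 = 12.36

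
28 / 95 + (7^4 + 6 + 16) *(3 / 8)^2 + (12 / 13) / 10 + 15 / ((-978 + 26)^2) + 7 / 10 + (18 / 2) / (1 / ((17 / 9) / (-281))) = 10749037972121 / 31451920864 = 341.76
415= 415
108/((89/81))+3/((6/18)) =9549/89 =107.29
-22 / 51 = -0.43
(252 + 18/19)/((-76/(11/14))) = -2.62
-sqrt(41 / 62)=-sqrt(2542) / 62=-0.81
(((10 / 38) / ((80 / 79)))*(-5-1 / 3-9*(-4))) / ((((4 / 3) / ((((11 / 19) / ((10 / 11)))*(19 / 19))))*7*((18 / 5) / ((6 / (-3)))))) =-219857 / 727776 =-0.30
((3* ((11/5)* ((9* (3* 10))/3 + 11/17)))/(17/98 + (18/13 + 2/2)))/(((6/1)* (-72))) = -10797787/19945080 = -0.54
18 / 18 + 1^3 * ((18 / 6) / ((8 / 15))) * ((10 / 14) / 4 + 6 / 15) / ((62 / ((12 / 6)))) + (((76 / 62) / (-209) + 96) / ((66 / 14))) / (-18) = -595765 / 22686048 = -0.03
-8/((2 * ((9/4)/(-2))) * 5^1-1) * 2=64/49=1.31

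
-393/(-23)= 393/23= 17.09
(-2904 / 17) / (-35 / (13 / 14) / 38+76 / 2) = -21736 / 4709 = -4.62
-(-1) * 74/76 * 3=111/38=2.92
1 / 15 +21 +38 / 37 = 12262 / 555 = 22.09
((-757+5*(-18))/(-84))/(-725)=-121/8700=-0.01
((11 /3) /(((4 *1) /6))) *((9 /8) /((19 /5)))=495 /304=1.63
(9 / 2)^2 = 20.25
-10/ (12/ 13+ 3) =-130/ 51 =-2.55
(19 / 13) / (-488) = -19 / 6344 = -0.00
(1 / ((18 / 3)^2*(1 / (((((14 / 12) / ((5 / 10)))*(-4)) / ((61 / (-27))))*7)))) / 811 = 49 / 49471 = 0.00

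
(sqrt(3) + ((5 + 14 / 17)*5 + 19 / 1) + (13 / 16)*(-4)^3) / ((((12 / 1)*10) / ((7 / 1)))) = -77 / 340 + 7*sqrt(3) / 120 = -0.13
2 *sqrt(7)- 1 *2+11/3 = 5/3+2 *sqrt(7) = 6.96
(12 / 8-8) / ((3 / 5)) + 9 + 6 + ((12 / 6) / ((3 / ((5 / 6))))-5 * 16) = -1355 / 18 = -75.28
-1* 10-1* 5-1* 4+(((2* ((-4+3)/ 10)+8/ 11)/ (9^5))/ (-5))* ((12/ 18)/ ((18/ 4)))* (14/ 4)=-8330338081/ 438438825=-19.00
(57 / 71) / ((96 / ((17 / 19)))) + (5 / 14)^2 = 15033 / 111328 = 0.14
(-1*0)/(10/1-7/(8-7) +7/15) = 0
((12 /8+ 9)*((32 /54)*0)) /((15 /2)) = 0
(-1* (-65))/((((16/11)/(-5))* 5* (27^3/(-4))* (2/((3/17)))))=715/892296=0.00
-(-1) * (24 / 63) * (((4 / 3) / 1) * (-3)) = -1.52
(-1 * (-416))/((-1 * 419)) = -416/419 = -0.99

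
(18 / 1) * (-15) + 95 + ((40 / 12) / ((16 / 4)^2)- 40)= -5155 / 24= -214.79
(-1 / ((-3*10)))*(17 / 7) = 17 / 210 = 0.08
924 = 924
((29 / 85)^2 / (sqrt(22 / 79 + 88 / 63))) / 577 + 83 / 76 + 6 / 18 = 2523 * sqrt(4610914) / 34759662850 + 325 / 228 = 1.43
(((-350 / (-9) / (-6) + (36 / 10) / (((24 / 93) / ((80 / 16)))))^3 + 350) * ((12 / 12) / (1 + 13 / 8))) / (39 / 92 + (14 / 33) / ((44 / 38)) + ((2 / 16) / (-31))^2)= 6835347834147273848 / 55915266007377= 122244.75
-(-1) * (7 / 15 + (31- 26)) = 82 / 15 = 5.47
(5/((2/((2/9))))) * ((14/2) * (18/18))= 35/9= 3.89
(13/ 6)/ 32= 13/ 192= 0.07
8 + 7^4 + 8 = 2417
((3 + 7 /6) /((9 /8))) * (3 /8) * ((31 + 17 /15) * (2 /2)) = 1205 /27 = 44.63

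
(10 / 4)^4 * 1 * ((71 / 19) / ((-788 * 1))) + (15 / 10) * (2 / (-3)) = -283927 / 239552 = -1.19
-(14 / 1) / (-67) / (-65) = -14 / 4355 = -0.00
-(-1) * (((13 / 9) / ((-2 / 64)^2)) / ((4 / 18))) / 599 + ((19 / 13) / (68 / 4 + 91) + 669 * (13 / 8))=1847248363 / 1681992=1098.25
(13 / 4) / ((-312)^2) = 1 / 29952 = 0.00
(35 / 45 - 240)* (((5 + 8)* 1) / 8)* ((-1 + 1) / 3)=0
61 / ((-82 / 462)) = -14091 / 41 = -343.68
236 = 236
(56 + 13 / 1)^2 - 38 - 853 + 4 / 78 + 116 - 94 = 151790 / 39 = 3892.05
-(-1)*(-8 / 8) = -1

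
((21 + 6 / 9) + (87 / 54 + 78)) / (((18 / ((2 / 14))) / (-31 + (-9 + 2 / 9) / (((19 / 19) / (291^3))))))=-98580334709 / 567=-173863024.18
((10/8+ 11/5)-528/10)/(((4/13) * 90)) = -4277/2400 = -1.78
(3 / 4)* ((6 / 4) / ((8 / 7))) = 63 / 64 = 0.98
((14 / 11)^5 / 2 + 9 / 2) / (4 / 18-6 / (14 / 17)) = -125198829 / 143335390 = -0.87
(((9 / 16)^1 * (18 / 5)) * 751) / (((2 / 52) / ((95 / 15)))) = 5008419 / 20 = 250420.95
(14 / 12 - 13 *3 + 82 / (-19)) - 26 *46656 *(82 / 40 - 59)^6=-1179473209454002030943429 / 28500000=-41385024893122878.28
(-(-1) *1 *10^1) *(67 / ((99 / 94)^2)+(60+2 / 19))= 1205.08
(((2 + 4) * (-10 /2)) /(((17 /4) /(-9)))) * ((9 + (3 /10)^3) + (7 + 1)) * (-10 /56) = -459729 /2380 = -193.16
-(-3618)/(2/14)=25326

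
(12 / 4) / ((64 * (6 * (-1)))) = -1 / 128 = -0.01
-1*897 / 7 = -897 / 7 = -128.14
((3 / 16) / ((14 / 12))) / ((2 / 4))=9 / 28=0.32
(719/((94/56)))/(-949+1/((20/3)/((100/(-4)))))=-80528/179117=-0.45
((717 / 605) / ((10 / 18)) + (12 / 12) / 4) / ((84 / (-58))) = -836273 / 508200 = -1.65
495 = 495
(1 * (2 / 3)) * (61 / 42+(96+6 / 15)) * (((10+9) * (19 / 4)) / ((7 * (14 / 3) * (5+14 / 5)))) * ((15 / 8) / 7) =37090945 / 5992896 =6.19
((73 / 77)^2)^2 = 0.81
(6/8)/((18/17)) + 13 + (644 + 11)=16049/24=668.71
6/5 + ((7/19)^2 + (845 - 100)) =746.34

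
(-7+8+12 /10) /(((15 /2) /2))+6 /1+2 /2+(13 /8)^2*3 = 15.51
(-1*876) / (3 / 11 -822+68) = 9636 / 8291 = 1.16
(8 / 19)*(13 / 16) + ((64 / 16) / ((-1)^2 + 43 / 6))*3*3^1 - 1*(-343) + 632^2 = 744374999 / 1862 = 399771.75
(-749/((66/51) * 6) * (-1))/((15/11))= 12733/180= 70.74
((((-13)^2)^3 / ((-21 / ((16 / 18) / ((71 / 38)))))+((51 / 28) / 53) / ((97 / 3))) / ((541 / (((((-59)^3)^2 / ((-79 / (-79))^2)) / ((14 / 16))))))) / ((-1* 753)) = 363651441909343754621578 / 28103473333467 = 12939733021.41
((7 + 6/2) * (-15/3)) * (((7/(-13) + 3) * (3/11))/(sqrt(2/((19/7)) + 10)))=-800 * sqrt(969)/2431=-10.24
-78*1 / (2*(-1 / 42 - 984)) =1638 / 41329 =0.04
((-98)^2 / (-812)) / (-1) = 343 / 29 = 11.83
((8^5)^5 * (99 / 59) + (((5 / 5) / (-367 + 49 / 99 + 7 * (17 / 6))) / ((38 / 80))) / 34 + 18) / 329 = 252043264315932038306022260538 / 1308091537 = 192680142930954562322.82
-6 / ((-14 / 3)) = 9 / 7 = 1.29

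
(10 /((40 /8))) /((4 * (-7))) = -1 /14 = -0.07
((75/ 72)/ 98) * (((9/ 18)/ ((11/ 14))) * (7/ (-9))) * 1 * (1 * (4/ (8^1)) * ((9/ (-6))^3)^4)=-492075/ 1441792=-0.34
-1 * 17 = -17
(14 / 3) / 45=14 / 135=0.10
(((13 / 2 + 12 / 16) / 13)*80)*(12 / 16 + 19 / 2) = 5945 / 13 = 457.31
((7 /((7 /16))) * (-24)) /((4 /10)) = -960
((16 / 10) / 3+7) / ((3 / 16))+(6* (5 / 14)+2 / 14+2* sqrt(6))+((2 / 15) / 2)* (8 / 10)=2* sqrt(6)+66964 / 1575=47.42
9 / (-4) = -2.25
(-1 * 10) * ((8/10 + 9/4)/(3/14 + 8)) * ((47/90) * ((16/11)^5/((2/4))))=-21043871744/833438925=-25.25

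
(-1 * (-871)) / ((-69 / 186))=-54002 / 23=-2347.91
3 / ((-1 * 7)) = -3 / 7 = -0.43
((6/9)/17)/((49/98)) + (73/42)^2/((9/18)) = 91769/14994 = 6.12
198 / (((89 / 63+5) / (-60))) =-187110 / 101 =-1852.57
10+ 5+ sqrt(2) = sqrt(2)+ 15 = 16.41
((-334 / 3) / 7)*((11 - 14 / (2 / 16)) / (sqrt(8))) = 16867*sqrt(2) / 42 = 567.94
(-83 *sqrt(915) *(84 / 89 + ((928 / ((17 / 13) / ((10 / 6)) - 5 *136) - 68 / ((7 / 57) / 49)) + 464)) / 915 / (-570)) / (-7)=483185386772 *sqrt(915) / 796952362325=18.34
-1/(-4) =1/4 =0.25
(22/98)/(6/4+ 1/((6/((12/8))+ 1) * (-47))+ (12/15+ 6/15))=5170/62083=0.08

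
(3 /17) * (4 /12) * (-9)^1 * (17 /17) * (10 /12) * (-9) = 135 /34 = 3.97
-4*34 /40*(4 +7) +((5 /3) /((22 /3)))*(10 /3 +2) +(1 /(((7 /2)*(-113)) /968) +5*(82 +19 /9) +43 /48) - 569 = -1166390783 /6264720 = -186.18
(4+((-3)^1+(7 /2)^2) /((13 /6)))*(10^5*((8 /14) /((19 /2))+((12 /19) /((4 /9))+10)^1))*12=196983000000 /1729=113928860.61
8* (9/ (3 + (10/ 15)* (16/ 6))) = 648/ 43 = 15.07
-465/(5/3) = -279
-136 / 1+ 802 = 666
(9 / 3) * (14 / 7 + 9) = 33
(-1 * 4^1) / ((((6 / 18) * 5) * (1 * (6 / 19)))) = -38 / 5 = -7.60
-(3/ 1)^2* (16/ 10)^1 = -72/ 5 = -14.40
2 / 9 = 0.22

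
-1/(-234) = 1/234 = 0.00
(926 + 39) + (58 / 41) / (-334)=6607326 / 6847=965.00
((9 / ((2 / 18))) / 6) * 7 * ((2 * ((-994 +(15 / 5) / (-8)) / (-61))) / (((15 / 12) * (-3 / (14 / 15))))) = -233877 / 305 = -766.81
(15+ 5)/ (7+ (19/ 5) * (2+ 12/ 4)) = 0.77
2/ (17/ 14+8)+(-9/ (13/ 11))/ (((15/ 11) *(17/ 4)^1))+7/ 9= -0.32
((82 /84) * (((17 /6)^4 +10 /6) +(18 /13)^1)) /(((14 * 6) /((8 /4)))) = 46624421 /29719872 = 1.57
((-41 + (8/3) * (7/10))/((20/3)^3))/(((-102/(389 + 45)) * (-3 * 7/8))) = -18197/85000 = -0.21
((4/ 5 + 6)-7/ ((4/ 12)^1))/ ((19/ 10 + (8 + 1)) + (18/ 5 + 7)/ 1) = -0.66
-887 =-887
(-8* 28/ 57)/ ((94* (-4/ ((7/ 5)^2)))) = 1372/ 66975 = 0.02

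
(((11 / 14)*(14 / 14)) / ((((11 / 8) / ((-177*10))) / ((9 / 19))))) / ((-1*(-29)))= -63720 / 3857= -16.52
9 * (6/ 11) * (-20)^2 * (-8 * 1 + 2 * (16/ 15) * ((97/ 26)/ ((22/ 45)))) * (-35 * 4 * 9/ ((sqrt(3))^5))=-1193472000 * sqrt(3)/ 1573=-1314147.58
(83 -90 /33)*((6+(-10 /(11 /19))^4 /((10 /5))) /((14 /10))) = 411031987870 /161051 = 2552185.26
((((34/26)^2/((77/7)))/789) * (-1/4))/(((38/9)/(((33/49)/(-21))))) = 867/2317288792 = 0.00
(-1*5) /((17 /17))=-5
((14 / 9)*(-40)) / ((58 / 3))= -280 / 87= -3.22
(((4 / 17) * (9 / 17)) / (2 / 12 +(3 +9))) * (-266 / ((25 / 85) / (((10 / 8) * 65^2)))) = -60687900 / 1241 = -48902.42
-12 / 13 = -0.92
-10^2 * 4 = -400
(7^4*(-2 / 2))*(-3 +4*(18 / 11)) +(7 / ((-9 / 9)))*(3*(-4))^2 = -104727 / 11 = -9520.64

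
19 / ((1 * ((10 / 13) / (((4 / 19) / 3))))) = 1.73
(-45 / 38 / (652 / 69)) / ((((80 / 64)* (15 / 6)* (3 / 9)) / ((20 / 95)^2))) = -29808 / 5590085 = -0.01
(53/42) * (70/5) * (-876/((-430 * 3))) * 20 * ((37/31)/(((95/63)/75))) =360745560/25327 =14243.52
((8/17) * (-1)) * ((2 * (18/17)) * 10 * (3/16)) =-540/289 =-1.87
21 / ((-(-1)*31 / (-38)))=-25.74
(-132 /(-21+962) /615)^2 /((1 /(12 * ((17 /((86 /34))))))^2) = 23284318464 /68805614857225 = 0.00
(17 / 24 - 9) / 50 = -199 / 1200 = -0.17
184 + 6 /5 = 926 /5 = 185.20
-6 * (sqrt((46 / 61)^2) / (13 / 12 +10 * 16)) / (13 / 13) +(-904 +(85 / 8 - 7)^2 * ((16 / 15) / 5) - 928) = -64706813567 / 35373900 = -1829.22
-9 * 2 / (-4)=9 / 2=4.50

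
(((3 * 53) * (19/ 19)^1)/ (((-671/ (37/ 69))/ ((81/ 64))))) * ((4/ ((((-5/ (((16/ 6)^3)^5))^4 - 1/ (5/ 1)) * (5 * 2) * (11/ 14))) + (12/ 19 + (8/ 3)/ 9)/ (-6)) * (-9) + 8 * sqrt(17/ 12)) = -618159500415960066099956535572777780646629428109256482426348895/ 158177912626441661278971071097647382762831475221206299982507104 - 52947 * sqrt(51)/ 246928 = -5.44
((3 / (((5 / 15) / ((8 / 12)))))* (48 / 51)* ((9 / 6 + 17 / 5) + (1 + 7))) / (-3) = -2064 / 85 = -24.28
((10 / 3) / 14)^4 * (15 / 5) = 625 / 64827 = 0.01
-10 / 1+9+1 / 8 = -7 / 8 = -0.88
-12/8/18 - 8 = -97/12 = -8.08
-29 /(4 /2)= -29 /2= -14.50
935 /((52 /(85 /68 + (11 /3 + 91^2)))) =92967985 /624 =148987.16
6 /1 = 6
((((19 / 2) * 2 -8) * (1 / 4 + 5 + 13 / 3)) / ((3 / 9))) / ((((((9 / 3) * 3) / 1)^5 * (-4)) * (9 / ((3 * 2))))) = -1265 / 1417176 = -0.00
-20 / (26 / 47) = -36.15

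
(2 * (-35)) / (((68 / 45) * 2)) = -1575 / 68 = -23.16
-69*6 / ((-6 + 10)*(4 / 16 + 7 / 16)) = -1656 / 11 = -150.55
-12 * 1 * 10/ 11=-120/ 11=-10.91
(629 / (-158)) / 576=-629 / 91008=-0.01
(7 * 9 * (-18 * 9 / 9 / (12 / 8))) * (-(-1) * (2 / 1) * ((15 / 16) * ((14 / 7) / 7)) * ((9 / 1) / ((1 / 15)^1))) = -54675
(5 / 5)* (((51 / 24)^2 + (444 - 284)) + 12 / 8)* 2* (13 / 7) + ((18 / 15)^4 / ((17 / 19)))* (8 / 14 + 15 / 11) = 16260766607 / 26180000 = 621.11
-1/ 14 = -0.07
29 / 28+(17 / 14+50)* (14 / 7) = 2897 / 28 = 103.46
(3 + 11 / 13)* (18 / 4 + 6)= 525 / 13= 40.38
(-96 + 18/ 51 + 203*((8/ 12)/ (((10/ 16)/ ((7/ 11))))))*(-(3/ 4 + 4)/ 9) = -1123109/ 50490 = -22.24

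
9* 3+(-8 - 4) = 15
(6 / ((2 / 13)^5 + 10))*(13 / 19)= 4826809 / 11757713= 0.41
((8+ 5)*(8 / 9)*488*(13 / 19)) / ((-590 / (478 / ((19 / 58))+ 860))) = -1615131648 / 106495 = -15166.27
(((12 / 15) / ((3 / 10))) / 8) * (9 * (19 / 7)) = 57 / 7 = 8.14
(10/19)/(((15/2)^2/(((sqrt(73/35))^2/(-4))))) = -146/29925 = -0.00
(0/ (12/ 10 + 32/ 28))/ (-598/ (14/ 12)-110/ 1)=0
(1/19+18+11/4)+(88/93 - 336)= -2221127/7068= -314.25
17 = 17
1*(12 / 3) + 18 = 22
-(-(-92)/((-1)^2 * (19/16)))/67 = -1472/1273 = -1.16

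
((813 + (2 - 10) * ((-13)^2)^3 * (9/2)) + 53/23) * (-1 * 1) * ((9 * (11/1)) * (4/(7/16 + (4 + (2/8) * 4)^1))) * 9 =75966975532800/667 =113893516540.93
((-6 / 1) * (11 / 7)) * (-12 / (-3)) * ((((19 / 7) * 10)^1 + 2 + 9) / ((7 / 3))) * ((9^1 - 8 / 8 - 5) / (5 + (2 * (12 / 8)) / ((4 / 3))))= -2537568 / 9947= -255.11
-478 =-478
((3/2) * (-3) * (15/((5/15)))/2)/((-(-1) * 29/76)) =-7695/29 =-265.34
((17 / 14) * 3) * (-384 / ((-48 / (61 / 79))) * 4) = 49776 / 553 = 90.01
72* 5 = 360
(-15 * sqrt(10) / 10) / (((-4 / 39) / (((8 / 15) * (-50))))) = -390 * sqrt(10) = -1233.29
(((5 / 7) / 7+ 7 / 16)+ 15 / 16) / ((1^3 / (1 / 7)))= 579 / 2744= 0.21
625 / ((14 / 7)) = 625 / 2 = 312.50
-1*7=-7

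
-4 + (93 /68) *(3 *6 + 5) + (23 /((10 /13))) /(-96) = 442997 /16320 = 27.14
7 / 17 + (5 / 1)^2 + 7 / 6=2711 / 102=26.58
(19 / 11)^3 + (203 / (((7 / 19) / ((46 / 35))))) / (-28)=-13506853 / 652190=-20.71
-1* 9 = -9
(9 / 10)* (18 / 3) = 27 / 5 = 5.40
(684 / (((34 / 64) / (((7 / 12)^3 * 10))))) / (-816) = -32585 / 10404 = -3.13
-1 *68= -68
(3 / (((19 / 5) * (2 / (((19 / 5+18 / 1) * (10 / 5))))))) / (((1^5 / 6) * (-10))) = -981 / 95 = -10.33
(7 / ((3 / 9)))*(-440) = -9240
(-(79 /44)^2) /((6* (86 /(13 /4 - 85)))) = 680269 /1331968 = 0.51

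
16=16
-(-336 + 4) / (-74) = -166 / 37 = -4.49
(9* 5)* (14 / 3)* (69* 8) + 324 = 116244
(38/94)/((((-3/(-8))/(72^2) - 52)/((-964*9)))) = 2278803456/33785809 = 67.45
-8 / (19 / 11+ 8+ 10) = -88 / 217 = -0.41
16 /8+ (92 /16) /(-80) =617 /320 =1.93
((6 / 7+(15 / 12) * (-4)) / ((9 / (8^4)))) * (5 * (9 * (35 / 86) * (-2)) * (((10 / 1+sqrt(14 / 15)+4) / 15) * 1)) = 118784 * sqrt(210) / 387+8314880 / 129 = 68904.35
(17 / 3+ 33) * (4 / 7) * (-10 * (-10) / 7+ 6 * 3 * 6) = 397184 / 147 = 2701.93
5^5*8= 25000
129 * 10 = 1290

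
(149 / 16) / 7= 1.33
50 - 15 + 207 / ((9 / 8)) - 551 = -332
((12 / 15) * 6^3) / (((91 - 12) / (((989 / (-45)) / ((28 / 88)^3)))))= -1010963712 / 677425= -1492.36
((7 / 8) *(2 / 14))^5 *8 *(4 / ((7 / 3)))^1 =3 / 7168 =0.00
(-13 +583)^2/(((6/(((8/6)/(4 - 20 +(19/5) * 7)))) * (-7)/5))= -1805000/371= -4865.23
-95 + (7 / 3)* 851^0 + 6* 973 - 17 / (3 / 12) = 17032 / 3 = 5677.33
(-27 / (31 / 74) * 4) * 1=-7992 / 31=-257.81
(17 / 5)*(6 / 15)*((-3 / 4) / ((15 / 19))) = -323 / 250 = -1.29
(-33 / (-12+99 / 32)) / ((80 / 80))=352 / 95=3.71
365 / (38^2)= 365 / 1444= 0.25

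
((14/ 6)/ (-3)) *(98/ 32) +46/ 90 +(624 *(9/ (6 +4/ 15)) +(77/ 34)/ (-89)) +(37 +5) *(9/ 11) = 174335954011/ 187733040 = 928.64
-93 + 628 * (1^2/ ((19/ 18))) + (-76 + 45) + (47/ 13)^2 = 1554183/ 3211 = 484.02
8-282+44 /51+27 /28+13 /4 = -192011 /714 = -268.92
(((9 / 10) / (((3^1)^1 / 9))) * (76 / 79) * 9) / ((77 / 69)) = 637146 / 30415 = 20.95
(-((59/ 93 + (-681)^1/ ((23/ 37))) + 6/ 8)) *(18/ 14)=28084317/ 19964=1406.75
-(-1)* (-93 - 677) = -770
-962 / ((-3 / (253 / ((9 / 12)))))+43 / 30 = 9735569 / 90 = 108172.99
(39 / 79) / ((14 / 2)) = 0.07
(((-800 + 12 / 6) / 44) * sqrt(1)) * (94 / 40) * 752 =-1762782 / 55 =-32050.58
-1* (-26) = 26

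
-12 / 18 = -2 / 3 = -0.67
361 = 361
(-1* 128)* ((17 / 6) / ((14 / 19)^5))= -1669.69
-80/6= -40/3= -13.33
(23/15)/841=23/12615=0.00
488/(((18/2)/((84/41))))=13664/123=111.09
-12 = -12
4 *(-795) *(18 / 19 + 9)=-601020 / 19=-31632.63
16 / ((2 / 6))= 48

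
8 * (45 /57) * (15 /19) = 1800 /361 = 4.99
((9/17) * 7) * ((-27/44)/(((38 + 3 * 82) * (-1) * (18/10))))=945/212432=0.00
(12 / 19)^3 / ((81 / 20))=1280 / 20577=0.06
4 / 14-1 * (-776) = 5434 / 7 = 776.29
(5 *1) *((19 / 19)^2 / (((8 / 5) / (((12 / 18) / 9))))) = 25 / 108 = 0.23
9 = 9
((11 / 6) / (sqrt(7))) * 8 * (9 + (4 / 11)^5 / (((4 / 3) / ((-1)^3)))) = 1931588 * sqrt(7) / 102487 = 49.86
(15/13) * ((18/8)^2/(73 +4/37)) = 0.08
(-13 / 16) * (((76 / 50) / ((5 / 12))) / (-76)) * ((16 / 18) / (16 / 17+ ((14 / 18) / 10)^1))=1326 / 38975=0.03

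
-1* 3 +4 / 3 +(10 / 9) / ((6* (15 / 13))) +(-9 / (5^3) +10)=85271 / 10125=8.42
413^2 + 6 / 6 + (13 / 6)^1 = 1023433 / 6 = 170572.17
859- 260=599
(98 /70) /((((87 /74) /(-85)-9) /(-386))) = 3399116 /56697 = 59.95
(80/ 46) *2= 80/ 23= 3.48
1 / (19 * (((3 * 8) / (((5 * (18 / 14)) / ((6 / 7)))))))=0.02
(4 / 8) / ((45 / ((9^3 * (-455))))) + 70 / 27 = -198877 / 54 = -3682.91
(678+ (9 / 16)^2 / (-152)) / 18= 8794085 / 233472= 37.67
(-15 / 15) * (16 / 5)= -16 / 5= -3.20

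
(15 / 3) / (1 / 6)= 30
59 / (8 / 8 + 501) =0.12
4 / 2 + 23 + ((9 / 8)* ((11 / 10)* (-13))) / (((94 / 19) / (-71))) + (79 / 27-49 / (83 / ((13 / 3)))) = 4318245763 / 16852320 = 256.24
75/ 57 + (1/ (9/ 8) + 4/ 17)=7093/ 2907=2.44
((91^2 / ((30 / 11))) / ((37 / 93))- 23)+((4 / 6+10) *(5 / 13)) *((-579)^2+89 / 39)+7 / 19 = 14787547714379 / 10692630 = 1382966.37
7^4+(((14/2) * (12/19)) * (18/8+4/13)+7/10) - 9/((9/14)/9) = 297311/130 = 2287.01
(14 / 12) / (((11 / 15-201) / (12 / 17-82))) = 24185 / 51068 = 0.47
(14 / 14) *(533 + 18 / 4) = 1075 / 2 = 537.50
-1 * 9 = -9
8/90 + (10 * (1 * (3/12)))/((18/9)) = 241/180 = 1.34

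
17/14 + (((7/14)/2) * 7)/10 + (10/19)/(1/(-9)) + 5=8791/5320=1.65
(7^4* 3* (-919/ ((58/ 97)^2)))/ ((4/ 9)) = -560550706317/ 13456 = -41658048.92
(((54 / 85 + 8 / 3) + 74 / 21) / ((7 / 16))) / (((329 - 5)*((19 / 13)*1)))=633568 / 19229805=0.03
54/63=6/7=0.86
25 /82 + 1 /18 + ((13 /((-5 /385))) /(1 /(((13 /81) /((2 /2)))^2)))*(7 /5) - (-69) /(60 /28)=-4757557 /1345005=-3.54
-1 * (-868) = 868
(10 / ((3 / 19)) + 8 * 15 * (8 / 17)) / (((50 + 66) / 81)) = 82485 / 986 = 83.66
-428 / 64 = -107 / 16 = -6.69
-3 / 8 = -0.38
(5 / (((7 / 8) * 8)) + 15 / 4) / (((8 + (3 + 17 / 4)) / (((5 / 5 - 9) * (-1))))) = 1000 / 427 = 2.34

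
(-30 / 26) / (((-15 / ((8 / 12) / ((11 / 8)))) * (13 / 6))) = 32 / 1859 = 0.02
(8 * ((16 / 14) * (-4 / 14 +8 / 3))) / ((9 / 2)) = 6400 / 1323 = 4.84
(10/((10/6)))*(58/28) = 87/7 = 12.43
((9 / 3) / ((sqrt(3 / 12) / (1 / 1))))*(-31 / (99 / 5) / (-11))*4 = 1240 / 363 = 3.42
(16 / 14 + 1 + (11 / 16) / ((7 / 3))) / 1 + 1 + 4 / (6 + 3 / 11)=4499 / 1104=4.08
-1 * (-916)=916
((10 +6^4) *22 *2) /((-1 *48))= -1197.17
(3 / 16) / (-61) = -3 / 976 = -0.00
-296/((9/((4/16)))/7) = -518/9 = -57.56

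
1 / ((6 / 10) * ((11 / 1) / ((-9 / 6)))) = -5 / 22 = -0.23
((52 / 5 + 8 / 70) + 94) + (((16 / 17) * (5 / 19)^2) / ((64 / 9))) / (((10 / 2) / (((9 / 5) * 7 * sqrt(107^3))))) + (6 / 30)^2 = 60669 * sqrt(107) / 24548 + 18297 / 175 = 130.12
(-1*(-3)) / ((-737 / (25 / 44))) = -75 / 32428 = -0.00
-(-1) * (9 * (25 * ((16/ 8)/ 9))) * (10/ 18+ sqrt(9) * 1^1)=1600/ 9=177.78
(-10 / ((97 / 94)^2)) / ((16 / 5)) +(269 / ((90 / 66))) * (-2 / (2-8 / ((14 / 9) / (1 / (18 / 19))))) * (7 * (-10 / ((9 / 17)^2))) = -197149965608 / 6859161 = -28742.58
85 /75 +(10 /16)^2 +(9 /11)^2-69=-7760257 /116160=-66.81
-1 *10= -10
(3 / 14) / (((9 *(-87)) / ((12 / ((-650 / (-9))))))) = -3 / 65975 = -0.00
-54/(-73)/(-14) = -0.05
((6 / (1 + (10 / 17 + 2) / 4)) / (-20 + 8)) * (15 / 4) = -255 / 224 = -1.14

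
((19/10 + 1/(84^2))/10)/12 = 67037/4233600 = 0.02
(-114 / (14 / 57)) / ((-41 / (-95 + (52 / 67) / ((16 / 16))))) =-20510937 / 19229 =-1066.67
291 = 291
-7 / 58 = -0.12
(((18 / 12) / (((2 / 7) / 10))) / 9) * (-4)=-70 / 3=-23.33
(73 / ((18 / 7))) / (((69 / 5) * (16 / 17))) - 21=-373877 / 19872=-18.81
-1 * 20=-20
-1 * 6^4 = -1296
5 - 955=-950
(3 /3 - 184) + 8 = -175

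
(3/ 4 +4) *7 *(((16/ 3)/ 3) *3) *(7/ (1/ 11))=40964/ 3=13654.67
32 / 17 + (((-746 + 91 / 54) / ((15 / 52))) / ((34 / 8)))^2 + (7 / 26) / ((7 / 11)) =454300891459859 / 1232483850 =368605.96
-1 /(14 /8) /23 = -0.02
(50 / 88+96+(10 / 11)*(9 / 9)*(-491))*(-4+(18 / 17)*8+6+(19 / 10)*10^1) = -10308.68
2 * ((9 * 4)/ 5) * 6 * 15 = 1296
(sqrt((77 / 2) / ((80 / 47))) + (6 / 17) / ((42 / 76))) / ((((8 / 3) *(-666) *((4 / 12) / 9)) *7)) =-0.01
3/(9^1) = 1/3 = 0.33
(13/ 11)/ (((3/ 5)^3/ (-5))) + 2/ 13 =-105031/ 3861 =-27.20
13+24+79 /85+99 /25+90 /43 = 803779 /18275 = 43.98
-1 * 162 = -162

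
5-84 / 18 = 1 / 3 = 0.33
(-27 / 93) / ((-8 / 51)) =1.85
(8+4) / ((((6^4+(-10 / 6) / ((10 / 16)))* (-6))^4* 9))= 1 / 2719619512320000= 0.00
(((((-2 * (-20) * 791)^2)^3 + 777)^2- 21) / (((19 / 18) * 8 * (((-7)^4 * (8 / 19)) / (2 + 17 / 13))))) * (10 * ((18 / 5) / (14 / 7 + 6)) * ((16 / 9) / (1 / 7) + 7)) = 347800850964417868473768206775814670377493741414608602675 / 10192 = 34124887261030010643030630000000000000000000000000000.00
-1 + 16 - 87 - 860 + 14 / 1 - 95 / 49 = -45077 / 49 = -919.94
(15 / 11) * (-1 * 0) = 0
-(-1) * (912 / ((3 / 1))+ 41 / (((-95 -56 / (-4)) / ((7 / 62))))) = 1526401 / 5022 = 303.94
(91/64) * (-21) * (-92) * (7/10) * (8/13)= 23667/20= 1183.35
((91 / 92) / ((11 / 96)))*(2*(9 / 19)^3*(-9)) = -28658448 / 1735327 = -16.51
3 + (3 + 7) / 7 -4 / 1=3 / 7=0.43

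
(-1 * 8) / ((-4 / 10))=20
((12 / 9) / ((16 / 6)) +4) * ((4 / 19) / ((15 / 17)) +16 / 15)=558 / 95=5.87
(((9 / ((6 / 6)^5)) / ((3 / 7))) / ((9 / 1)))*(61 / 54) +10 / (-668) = 35452 / 13527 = 2.62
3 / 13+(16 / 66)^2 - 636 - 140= -10981733 / 14157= -775.71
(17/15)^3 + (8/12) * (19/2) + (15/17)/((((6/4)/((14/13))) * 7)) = 7.88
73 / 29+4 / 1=189 / 29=6.52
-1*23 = -23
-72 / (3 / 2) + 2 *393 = 738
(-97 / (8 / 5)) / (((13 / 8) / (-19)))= 9215 / 13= 708.85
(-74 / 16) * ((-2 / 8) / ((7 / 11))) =1.82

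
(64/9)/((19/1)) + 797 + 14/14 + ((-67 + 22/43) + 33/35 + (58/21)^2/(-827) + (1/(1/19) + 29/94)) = 752.13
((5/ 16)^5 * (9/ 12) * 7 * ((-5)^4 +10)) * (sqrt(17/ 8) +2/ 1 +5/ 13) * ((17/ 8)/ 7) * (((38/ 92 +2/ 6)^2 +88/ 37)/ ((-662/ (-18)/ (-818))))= -2654083021978359375/ 5652084284194816-85615581354140625 * sqrt(34)/ 1739102856675328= -756.63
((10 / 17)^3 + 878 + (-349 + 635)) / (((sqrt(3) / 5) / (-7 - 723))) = -20877021800*sqrt(3) / 14739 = -2453359.28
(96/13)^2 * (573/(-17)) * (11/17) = -1189.34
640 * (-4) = -2560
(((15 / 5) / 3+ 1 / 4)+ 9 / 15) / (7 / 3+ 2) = 111 / 260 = 0.43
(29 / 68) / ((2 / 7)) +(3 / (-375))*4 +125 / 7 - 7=1465817 / 119000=12.32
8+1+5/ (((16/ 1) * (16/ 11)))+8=4407/ 256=17.21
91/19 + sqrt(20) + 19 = 2 * sqrt(5) + 452/19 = 28.26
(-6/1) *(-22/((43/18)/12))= 28512/43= 663.07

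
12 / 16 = 3 / 4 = 0.75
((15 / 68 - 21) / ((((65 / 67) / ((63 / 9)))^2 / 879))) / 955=-273197500947 / 274371500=-995.72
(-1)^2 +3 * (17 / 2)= 53 / 2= 26.50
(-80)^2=6400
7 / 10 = 0.70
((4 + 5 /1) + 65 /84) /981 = 821 /82404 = 0.01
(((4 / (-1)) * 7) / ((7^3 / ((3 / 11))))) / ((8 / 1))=-3 / 1078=-0.00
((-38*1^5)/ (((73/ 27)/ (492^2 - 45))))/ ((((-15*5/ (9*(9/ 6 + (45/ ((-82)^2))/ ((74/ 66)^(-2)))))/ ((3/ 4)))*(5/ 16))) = 2742664763906946/ 1856034125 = 1477701.69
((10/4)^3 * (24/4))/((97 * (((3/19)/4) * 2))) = 2375/194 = 12.24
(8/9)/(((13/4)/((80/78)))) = 1280/4563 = 0.28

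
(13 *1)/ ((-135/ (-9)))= 13/ 15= 0.87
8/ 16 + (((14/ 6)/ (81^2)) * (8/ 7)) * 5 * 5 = 20083/ 39366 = 0.51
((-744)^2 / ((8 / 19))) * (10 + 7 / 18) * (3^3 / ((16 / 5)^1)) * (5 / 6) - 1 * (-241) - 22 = 768249177 / 8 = 96031147.12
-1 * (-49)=49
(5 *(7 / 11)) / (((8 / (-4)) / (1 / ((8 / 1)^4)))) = -35 / 90112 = -0.00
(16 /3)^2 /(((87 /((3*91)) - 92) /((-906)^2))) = -2124688384 /8343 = -254667.19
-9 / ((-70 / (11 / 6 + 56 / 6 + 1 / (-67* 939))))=843033 / 587188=1.44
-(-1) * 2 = 2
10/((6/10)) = 50/3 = 16.67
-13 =-13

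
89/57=1.56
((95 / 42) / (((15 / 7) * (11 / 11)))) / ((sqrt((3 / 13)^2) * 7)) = 0.65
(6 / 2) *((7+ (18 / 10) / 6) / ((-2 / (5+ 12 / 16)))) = -5037 / 80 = -62.96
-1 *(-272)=272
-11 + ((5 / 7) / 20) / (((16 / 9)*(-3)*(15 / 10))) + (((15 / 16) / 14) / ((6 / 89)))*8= -685 / 224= -3.06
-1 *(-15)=15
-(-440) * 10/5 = 880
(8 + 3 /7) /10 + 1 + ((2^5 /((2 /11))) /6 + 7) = 8017 /210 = 38.18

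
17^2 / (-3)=-289 / 3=-96.33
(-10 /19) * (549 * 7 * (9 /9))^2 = -147686490 /19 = -7772973.16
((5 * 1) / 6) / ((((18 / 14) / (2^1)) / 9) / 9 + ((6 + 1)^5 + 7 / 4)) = 210 / 4235807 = 0.00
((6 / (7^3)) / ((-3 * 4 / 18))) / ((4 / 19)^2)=-3249 / 5488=-0.59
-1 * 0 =0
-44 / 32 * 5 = -55 / 8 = -6.88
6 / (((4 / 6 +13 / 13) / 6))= 108 / 5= 21.60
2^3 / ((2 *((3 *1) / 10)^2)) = 400 / 9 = 44.44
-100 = -100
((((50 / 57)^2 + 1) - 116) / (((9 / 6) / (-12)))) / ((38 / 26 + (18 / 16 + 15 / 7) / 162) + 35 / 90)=488.53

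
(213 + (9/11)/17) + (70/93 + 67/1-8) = 4744279/17391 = 272.80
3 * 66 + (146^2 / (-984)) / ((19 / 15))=281839 / 1558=180.90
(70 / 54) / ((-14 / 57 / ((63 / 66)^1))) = -665 / 132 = -5.04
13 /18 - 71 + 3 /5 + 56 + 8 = -511 /90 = -5.68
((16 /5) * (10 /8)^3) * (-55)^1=-343.75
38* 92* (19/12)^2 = 157757/18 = 8764.28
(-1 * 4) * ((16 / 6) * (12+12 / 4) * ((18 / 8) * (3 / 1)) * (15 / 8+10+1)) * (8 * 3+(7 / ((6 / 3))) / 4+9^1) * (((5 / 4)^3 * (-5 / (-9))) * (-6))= 785053125 / 256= 3066613.77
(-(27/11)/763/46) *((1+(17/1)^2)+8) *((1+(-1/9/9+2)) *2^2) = -13112/52647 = -0.25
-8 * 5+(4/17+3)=-625/17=-36.76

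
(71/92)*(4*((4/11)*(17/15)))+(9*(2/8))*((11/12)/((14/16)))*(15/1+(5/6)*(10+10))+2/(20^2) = 80672653/1062600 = 75.92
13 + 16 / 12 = 43 / 3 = 14.33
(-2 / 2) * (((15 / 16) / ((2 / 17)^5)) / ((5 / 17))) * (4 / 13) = -72412707 / 1664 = -43517.25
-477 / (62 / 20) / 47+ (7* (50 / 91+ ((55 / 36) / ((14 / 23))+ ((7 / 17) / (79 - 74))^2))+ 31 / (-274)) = 24400467795257 / 1349875823400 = 18.08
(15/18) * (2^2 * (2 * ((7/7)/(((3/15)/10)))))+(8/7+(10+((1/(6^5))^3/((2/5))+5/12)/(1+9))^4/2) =949092672998924793836291784121771148190341393601724423/175163261882790298841732744149208180254528487030784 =5418.33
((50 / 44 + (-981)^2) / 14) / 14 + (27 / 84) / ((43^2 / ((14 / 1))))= 39146986387 / 7972888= 4910.01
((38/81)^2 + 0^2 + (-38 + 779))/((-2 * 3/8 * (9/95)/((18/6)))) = -1847995100/59049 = -31295.96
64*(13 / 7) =832 / 7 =118.86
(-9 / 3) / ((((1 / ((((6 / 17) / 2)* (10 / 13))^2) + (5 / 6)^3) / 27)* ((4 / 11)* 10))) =-120285 / 296171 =-0.41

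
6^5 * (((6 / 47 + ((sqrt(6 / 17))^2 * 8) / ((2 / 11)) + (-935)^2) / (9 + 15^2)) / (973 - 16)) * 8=804693064320 / 3313453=242856.34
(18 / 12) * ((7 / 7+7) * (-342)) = -4104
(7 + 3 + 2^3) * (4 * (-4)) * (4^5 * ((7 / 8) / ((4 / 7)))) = -451584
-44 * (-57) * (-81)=-203148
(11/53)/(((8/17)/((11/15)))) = 2057/6360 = 0.32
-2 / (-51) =2 / 51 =0.04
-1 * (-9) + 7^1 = 16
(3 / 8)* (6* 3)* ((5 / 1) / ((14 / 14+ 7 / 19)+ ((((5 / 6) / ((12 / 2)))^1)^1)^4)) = 24.66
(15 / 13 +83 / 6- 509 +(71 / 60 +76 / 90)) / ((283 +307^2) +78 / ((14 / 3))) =-1611743 / 309741588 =-0.01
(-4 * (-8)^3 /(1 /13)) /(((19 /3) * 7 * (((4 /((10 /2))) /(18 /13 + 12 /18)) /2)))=409600 /133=3079.70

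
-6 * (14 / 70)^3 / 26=-3 / 1625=-0.00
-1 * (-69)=69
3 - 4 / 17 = 47 / 17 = 2.76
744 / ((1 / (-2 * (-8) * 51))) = 607104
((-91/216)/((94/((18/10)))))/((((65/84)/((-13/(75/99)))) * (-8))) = -21021/940000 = -0.02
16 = 16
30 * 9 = 270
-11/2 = -5.50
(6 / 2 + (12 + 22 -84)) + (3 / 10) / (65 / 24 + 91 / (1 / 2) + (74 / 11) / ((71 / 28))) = -825268619 / 17559505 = -47.00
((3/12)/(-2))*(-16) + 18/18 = 3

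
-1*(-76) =76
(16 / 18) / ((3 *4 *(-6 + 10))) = 0.02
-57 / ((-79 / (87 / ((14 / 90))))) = 223155 / 553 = 403.54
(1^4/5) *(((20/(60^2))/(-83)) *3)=-1/24900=-0.00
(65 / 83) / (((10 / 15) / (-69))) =-13455 / 166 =-81.05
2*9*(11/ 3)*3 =198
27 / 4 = 6.75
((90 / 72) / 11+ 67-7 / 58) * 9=769347 / 1276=602.94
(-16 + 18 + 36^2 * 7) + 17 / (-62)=562571 / 62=9073.73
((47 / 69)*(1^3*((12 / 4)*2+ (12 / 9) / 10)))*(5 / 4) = 47 / 9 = 5.22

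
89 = 89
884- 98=786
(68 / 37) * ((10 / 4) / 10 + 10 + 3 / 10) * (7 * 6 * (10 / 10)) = 150654 / 185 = 814.35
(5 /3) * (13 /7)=65 /21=3.10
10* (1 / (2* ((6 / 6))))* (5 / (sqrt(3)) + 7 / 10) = 7 / 2 + 25* sqrt(3) / 3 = 17.93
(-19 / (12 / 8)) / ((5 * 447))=-38 / 6705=-0.01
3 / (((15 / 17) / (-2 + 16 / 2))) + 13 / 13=107 / 5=21.40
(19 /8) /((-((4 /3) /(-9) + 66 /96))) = -1026 /233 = -4.40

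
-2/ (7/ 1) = -2/ 7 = -0.29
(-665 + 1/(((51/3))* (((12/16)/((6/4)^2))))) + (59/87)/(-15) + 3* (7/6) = -29344931/44370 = -661.37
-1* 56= -56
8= 8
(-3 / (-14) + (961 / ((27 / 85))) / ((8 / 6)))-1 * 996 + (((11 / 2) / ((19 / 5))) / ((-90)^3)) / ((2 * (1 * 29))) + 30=2931515825323 / 2249402400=1303.24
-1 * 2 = -2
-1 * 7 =-7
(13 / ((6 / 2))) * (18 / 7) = 78 / 7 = 11.14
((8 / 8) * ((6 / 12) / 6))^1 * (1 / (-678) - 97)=-65767 / 8136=-8.08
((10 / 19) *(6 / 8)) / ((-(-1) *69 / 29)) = 145 / 874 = 0.17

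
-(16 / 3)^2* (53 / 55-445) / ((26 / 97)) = 303223552 / 6435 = 47120.99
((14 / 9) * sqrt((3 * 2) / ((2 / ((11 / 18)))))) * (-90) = -70 * sqrt(66) / 3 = -189.56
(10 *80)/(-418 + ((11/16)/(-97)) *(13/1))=-1241600/648879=-1.91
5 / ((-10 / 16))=-8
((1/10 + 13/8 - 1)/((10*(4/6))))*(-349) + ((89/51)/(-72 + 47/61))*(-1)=-1344789157/35455200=-37.93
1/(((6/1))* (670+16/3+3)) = 1/4070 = 0.00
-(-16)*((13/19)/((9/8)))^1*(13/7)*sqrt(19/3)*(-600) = -27287.89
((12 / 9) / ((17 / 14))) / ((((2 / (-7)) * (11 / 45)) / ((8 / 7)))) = -3360 / 187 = -17.97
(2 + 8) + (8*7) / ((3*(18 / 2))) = 326 / 27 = 12.07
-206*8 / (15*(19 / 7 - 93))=1442 / 1185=1.22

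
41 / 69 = 0.59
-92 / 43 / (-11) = 0.19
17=17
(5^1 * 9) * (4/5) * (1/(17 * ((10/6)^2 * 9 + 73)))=18/833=0.02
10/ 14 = 5/ 7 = 0.71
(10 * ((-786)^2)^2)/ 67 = 3816718976160/ 67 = 56965954868.06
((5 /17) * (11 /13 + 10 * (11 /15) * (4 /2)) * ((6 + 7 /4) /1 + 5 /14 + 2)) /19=856075 /352716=2.43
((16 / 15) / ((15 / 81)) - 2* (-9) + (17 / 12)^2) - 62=-130439 / 3600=-36.23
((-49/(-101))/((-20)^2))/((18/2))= 49/363600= 0.00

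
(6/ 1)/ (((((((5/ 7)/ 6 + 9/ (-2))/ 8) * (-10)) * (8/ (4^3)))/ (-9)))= -78.89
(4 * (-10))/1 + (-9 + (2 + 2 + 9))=-36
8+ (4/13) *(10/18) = 956/117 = 8.17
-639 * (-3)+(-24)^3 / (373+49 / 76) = 53386425 / 28397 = 1880.00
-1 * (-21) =21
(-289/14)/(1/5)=-1445/14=-103.21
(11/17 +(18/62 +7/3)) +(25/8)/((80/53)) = 1080853/202368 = 5.34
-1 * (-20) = 20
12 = 12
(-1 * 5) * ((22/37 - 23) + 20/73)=298885/2701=110.66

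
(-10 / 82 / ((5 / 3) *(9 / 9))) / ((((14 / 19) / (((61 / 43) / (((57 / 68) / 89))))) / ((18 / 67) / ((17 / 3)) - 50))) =88253824 / 118121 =747.15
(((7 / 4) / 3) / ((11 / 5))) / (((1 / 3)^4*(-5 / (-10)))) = 945 / 22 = 42.95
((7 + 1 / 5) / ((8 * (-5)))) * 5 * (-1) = 9 / 10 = 0.90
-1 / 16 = -0.06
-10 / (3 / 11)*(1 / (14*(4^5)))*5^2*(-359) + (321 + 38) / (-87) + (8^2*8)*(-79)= -25212278155 / 623616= -40429.17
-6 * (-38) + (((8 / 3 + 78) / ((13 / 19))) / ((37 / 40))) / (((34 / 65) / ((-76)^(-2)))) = 228.04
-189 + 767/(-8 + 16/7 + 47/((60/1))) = -713559/2071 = -344.55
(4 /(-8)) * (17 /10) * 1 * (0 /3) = 0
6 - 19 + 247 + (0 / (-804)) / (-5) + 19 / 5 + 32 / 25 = 5977 / 25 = 239.08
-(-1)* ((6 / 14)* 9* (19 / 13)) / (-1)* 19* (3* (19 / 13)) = -555579 / 1183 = -469.64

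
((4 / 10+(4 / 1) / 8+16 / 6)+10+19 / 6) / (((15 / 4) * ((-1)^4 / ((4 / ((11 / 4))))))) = 16064 / 2475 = 6.49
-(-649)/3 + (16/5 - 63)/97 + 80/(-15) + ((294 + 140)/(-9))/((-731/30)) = 225869848/1063605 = 212.36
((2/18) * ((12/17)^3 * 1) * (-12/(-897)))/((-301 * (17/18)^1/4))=-55296/7516806479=-0.00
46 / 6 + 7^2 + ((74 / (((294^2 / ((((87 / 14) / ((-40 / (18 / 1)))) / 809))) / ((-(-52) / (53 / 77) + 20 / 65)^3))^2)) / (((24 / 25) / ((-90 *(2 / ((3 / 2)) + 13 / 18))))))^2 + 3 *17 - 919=-929999568408706273752496904283923931516022426647236789291677079554 / 1173564069261215467035820319320697745342848727160007770130312643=-792.46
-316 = -316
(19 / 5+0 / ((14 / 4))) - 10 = -31 / 5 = -6.20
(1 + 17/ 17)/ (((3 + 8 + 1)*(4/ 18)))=3/ 4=0.75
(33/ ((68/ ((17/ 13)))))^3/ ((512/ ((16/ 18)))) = 3993/ 8998912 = 0.00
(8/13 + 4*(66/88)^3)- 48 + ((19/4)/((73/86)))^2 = -15942717/1108432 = -14.38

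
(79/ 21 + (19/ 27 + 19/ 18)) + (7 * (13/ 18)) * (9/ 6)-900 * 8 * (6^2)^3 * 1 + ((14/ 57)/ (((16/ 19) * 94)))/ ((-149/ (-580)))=-889233689387467/ 2647134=-335923186.88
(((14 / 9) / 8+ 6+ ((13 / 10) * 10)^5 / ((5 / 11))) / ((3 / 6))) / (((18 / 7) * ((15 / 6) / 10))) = 1029232001 / 405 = 2541313.58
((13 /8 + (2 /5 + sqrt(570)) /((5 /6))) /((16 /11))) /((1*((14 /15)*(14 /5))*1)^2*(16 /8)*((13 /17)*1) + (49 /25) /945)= 53140725 /383621504 + 1893375*sqrt(570) /23976344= 2.02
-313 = -313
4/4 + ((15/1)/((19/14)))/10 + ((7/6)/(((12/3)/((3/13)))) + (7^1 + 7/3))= 68207/5928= 11.51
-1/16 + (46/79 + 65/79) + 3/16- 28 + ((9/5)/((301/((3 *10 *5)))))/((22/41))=-51891599/2092552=-24.80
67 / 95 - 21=-20.29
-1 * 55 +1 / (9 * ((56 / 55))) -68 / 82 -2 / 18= -1153697 / 20664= -55.83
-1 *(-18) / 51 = 6 / 17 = 0.35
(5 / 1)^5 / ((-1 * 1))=-3125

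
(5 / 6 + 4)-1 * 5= -1 / 6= -0.17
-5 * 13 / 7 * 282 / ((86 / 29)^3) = -223525185 / 2226196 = -100.41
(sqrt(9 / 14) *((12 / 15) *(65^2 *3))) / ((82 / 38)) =288990 *sqrt(14) / 287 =3767.60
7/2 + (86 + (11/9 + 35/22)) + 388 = 480.31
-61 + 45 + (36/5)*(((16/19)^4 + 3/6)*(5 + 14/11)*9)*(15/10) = 388008541/651605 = 595.47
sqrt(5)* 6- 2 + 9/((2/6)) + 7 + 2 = 6* sqrt(5) + 34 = 47.42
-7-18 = -25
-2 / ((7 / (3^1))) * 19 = -114 / 7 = -16.29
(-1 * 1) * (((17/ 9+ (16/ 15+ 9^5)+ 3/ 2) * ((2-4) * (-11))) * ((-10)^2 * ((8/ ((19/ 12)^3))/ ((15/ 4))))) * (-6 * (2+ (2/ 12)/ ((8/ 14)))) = 6585263421440/ 6859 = 960090891.01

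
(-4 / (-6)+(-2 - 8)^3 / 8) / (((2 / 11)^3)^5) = -1558113567192037823 / 98304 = -15849950838135.15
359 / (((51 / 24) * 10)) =1436 / 85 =16.89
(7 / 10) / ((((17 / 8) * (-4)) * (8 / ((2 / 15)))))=-7 / 5100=-0.00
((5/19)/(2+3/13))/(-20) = -13/2204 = -0.01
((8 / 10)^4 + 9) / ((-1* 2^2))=-5881 / 2500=-2.35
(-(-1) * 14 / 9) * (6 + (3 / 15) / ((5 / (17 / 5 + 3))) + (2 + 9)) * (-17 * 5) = -171122 / 75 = -2281.63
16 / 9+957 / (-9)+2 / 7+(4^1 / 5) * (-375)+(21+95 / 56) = -381.57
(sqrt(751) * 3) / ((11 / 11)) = 3 * sqrt(751) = 82.21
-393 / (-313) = 393 / 313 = 1.26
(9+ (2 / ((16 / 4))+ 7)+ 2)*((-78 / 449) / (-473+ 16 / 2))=481 / 69595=0.01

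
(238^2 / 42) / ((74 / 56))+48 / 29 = 3290680 / 3219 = 1022.27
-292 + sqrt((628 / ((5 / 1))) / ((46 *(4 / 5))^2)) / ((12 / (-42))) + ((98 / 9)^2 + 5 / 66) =-308921 / 1782-7 *sqrt(785) / 184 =-174.42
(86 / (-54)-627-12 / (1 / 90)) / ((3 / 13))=-599716 / 81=-7403.90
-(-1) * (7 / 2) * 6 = 21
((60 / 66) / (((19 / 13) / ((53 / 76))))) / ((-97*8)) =-3445 / 6162992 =-0.00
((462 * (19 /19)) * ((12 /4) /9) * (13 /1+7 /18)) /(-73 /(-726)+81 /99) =4490794 /2001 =2244.27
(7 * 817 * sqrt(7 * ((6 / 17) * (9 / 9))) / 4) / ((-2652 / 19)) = -108661 * sqrt(714) / 180336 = -16.10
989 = 989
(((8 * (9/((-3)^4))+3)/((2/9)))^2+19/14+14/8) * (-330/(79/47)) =-33586905/553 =-60735.81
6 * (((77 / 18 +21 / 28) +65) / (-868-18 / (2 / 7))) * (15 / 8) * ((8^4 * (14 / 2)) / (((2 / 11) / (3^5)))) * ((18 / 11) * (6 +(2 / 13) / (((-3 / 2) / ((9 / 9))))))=-541050969600 / 1729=-312927107.92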